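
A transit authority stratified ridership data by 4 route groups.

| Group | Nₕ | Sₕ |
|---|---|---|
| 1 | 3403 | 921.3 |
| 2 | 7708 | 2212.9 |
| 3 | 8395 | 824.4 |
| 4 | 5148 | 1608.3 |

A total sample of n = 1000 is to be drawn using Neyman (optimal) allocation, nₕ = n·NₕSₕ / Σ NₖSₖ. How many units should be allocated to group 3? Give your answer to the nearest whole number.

196

Σ NₕSₕ = 3403·921.3 + 7708·2212.9 + 8395·824.4 + 5148·1608.3 = 35392583.5.
Share for 3: 6920838/35392583.5 = 0.19554.
n_3 = 1000 × 0.19554 = 195.545... → 196.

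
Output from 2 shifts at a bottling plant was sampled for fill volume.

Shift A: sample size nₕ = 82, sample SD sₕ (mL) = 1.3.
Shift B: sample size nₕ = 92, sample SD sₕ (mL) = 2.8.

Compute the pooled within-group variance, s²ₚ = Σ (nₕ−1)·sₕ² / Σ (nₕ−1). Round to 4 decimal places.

4.9438

Degrees of freedom: 81 + 91 = 172.
Σ(nₕ−1)sₕ² = 81·1.69 + 91·7.84 = 850.33.
s²ₚ = 850.33 / 172 = 4.943779... → 4.9438.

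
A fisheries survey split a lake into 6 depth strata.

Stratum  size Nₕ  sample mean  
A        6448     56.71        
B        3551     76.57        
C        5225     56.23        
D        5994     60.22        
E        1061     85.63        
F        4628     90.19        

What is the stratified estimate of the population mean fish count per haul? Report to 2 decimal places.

N = 6448 + 3551 + 5225 + 5994 + 1061 + 4628 = 26907.
Weight each subgroup mean by Nₕ/N and sum.
Σ Nₕx̄ₕ = 6448·56.71 + 3551·76.57 + 5225·56.23 + 5994·60.22 + 1061·85.63 + 4628·90.19 = 365666.08 + 271900.07 + 293801.75 + 360958.68 + 90853.43 + 417399.32 = 1800579.33.
Divide by N: 1800579.33 / 26907 = 66.9186... → 66.92.

66.92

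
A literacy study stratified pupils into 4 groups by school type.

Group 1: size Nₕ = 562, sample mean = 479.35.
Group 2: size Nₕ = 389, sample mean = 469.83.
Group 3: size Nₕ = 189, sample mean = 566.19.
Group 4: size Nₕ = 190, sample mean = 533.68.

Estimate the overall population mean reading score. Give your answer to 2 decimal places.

496.67

N = 1330; weights Wₕ = Nₕ/N = (0.4226, 0.2925, 0.1421, 0.1429).
x̄_st = Σ Wₕ·x̄ₕ = 0.4226·479.35 + 0.2925·469.83 + 0.1421·566.19 + 0.1429·533.68 ≈ 496.6674...
→ 496.67.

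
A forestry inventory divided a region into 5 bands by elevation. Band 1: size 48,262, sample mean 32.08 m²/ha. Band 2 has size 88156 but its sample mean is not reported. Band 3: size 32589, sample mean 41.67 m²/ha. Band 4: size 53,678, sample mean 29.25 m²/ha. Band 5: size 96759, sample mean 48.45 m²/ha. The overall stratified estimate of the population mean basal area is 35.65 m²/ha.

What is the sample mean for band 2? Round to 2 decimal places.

25.23

N = 48262 + 88156 + 32589 + 53678 + 96759 = 319444.
Overall total = μ·N = 35.65·319444 = 11388178.6.
Subtract the known strata: 48262·32.08 + 32589·41.67 + 53678·29.25 + 96759·48.45 = 9164283.64.
Remaining total for band 2: 11388178.6 − 9164283.64 = 2223894.96.
Divide by its size: 2223894.96 / 88156 = 25.2268... → 25.23.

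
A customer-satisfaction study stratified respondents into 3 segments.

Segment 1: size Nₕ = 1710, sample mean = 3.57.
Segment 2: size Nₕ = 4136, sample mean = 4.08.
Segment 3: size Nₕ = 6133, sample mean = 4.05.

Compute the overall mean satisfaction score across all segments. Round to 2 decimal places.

3.99

N = 1710 + 4136 + 6133 = 11979.
Overall mean = Σ (Nₕ/N)·x̄ₕ — weight by population share, not a simple average.
Σ Nₕx̄ₕ = 1710·3.57 + 4136·4.08 + 6133·4.05 = 6104.7 + 16874.88 + 24838.65 = 47818.23.
Divide by N: 47818.23 / 11979 = 3.9918... → 3.99.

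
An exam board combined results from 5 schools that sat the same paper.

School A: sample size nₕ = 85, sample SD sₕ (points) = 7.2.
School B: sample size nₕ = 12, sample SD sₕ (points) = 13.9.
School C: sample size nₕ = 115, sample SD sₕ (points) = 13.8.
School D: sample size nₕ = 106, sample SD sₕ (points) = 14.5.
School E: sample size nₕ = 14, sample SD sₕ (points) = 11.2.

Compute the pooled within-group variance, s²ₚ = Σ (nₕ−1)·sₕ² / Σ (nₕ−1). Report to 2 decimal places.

Degrees of freedom: 84 + 11 + 114 + 105 + 13 = 327.
Σ(nₕ−1)sₕ² = 84·51.84 + 11·193.21 + 114·190.44 + 105·210.25 + 13·125.44 = 51897.
s²ₚ = 51897 / 327 = 158.7064... → 158.71.

158.71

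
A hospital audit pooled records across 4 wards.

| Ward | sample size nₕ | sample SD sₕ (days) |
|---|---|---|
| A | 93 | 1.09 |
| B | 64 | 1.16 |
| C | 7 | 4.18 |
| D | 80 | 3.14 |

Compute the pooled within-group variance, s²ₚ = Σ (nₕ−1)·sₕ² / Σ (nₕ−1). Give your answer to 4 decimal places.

A: (93−1)·1.09² = 92·1.1881 = 109.3052
B: (64−1)·1.16² = 63·1.3456 = 84.7728
C: (7−1)·4.18² = 6·17.4724 = 104.8344
D: (80−1)·3.14² = 79·9.8596 = 778.9084
Numerator = 1077.8208; denominator = Σ(nₕ−1) = 240.
s²ₚ = 1077.8208/240 = 4.49092 → 4.4909.

4.4909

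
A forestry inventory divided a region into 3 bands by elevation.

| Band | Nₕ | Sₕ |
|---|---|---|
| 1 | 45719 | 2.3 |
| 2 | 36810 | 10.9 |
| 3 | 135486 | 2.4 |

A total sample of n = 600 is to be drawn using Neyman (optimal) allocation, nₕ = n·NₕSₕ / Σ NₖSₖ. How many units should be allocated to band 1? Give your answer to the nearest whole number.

Σ NₕSₕ = 45719·2.3 + 36810·10.9 + 135486·2.4 = 831549.1.
Share for 1: 105153.7/831549.1 = 0.12646.
n_1 = 600 × 0.12646 = 75.873... → 76.

76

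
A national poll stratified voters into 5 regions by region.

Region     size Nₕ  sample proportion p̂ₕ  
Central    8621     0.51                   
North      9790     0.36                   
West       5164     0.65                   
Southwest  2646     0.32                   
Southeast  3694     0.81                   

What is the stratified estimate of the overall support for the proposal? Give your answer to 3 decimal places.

Wₕ = Nₕ/N with N = 29915: 0.2882, 0.3273, 0.1726, 0.0885, 0.1235.
p̂_st = 0.2882·0.51 + 0.3273·0.36 + 0.1726·0.65 + 0.0885·0.32 + 0.1235·0.81 ≈ 0.50532... → 0.505.

0.505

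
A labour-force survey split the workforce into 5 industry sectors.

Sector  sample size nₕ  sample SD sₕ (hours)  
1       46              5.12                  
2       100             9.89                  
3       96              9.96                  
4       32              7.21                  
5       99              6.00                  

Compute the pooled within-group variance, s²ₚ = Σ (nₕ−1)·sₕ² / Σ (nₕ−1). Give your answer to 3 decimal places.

Degrees of freedom: 45 + 99 + 95 + 31 + 98 = 368.
Σ(nₕ−1)sₕ² = 45·26.2144 + 99·97.8121 + 95·99.2016 + 31·51.9841 + 98·36 = 25426.705.
s²ₚ = 25426.705 / 368 = 69.09431... → 69.094.

69.094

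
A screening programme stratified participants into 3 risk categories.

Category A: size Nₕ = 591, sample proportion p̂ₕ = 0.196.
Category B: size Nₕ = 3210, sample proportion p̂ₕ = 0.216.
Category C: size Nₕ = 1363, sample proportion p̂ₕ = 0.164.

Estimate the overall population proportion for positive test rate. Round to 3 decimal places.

N = 591 + 3210 + 1363 = 5164.
Overall proportion = Σ (Nₕ/N)·p̂ₕ.
Σ Nₕp̂ₕ = 115.836 + 693.36 + 223.532 = 1032.728.
1032.728 / 5164 = 0.19999... → 0.200.

0.200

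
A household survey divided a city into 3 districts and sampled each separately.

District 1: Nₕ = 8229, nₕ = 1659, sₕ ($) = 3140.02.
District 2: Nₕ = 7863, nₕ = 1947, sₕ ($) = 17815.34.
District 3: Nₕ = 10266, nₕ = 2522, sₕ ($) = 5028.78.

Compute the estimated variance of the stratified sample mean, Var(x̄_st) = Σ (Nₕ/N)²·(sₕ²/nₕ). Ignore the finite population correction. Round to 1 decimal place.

N = 26358; Wₕ = Nₕ/N.
district 1: (8229/26358)²·3140.02²/1659 = 579.2788
district 2: (7863/26358)²·17815.34²/1947 = 14506.8768
district 3: (10266/26358)²·5028.78²/2522 = 1521.1001
Sum = 16607.2558 → 16607.3.

16607.3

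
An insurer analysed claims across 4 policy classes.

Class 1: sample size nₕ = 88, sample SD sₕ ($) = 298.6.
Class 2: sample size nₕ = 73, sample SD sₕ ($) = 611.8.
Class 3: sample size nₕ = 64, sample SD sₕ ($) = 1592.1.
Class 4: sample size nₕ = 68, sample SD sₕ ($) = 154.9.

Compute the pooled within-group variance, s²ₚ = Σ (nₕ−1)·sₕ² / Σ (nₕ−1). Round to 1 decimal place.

1: (88−1)·298.6² = 87·89161.96 = 7757090.52
2: (73−1)·611.8² = 72·374299.24 = 26949545.28
3: (64−1)·1592.1² = 63·2534782.41 = 159691291.83
4: (68−1)·154.9² = 67·23994.01 = 1607598.67
Numerator = 196005526.3; denominator = Σ(nₕ−1) = 289.
s²ₚ = 196005526.3/289 = 678219.814... → 678219.8.

678219.8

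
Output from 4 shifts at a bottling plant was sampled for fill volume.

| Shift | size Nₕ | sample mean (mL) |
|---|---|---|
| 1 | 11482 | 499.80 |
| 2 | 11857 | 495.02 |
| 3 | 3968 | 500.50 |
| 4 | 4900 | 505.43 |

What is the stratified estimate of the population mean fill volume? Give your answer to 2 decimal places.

498.98

N = 11482 + 11857 + 3968 + 4900 = 32207.
The stratified mean weights each stratum mean by its population share Nₕ/N.
Σ Nₕx̄ₕ = 11482·499.80 + 11857·495.02 + 3968·500.50 + 4900·505.43 = 5738703.6 + 5869452.14 + 1985984 + 2476607 = 16070746.74.
Divide by N: 16070746.74 / 32207 = 498.9830... → 498.98.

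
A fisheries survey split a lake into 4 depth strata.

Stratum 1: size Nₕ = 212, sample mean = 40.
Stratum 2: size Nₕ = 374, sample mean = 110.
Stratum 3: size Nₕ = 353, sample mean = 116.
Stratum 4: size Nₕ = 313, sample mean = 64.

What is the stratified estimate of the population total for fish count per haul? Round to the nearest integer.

110600

1: 212·40 = 8480
2: 374·110 = 41140
3: 353·116 = 40948
4: 313·64 = 20032
τ̂ = Σ Nₕx̄ₕ = 110600.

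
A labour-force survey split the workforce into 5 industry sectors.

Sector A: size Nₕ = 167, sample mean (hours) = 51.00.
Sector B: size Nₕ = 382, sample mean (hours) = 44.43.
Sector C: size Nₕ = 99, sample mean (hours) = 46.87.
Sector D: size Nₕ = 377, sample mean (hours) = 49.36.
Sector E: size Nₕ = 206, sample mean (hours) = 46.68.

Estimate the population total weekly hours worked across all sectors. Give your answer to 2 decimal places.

58354.19

A: 167·51.00 = 8517
B: 382·44.43 = 16972.26
C: 99·46.87 = 4640.13
D: 377·49.36 = 18608.72
E: 206·46.68 = 9616.08
τ̂ = Σ Nₕx̄ₕ = 58354.19.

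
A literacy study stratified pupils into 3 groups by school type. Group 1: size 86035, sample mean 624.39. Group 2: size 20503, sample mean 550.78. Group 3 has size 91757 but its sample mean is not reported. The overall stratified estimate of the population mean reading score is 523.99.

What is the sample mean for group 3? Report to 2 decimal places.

N = 86035 + 20503 + 91757 = 198295.
Overall total = μ·N = 523.99·198295 = 103904597.05.
Subtract the known strata: 86035·624.39 + 20503·550.78 = 65012035.99.
Remaining total for group 3: 103904597.05 − 65012035.99 = 38892561.06.
Divide by its size: 38892561.06 / 91757 = 423.8648... → 423.86.

423.86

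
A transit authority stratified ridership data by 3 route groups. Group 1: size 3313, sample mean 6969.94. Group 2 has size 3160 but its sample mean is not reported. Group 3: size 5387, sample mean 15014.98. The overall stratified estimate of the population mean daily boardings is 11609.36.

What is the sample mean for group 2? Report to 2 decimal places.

10667.69

N = 3313 + 3160 + 5387 = 11860.
Overall total = μ·N = 11609.36·11860 = 137687009.6.
Subtract the known strata: 3313·6969.94 + 5387·15014.98 = 103977108.48.
Remaining total for group 2: 137687009.6 − 103977108.48 = 33709901.12.
Divide by its size: 33709901.12 / 3160 = 10667.6902... → 10667.69.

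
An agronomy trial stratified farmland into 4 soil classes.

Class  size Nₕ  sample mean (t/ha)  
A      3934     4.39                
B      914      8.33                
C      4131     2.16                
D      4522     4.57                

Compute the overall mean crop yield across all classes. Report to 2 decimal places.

x̄_st = (Σ Nₕx̄ₕ) / (Σ Nₕ) = (3934·4.39 + 914·8.33 + 4131·2.16 + 4522·4.57) / 13501
= 54472.38 / 13501 = 4.0347... → 4.03.

4.03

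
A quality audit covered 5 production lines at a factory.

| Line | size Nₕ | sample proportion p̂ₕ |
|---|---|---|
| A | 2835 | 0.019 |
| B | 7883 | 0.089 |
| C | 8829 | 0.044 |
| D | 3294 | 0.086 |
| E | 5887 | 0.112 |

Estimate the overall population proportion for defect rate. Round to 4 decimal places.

0.0726

N = 2835 + 7883 + 8829 + 3294 + 5887 = 28728.
Overall proportion = Σ (Nₕ/N)·p̂ₕ.
Σ Nₕp̂ₕ = 53.865 + 701.587 + 388.476 + 283.284 + 659.344 = 2086.556.
2086.556 / 28728 = 0.072631... → 0.0726.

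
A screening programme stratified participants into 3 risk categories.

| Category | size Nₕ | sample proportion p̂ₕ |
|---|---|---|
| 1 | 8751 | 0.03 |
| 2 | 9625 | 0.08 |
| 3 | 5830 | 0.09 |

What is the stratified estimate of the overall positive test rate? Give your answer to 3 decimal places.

Wₕ = Nₕ/N with N = 24206: 0.3615, 0.3976, 0.2408.
p̂_st = 0.3615·0.03 + 0.3976·0.08 + 0.2408·0.09 ≈ 0.06433... → 0.064.

0.064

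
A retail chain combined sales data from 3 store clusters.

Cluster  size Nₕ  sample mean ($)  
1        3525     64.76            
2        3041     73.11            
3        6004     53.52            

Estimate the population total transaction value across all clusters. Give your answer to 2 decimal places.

771940.59

Estimate total by summing Nₕ·x̄ₕ over strata.
3525·64.76 + 3041·73.11 + 6004·53.52 = 228279 + 222327.51 + 321334.08 = 771940.59.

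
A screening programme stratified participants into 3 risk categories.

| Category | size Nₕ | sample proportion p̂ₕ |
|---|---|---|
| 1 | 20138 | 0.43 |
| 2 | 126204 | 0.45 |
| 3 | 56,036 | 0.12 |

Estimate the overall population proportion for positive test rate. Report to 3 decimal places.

0.357

Wₕ = Nₕ/N with N = 202378: 0.0995, 0.6236, 0.2769.
p̂_st = 0.0995·0.43 + 0.6236·0.45 + 0.2769·0.12 ≈ 0.35664... → 0.357.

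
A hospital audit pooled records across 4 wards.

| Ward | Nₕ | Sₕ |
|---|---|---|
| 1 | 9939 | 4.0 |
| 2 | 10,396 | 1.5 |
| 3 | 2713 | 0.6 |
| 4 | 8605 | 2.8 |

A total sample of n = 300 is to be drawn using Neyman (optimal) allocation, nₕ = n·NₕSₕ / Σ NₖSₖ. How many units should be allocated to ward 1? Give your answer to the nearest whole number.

Σ NₕSₕ = 9939·4.0 + 10396·1.5 + 2713·0.6 + 8605·2.8 = 81071.8.
Share for 1: 39756/81071.8 = 0.49038.
n_1 = 300 × 0.49038 = 147.114... → 147.

147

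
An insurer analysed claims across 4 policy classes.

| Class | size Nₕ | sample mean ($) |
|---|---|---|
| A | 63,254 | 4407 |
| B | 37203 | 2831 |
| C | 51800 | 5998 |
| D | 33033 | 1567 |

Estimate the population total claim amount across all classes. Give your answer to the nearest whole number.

A: 63254·4407 = 278760378
B: 37203·2831 = 105321693
C: 51800·5998 = 310696400
D: 33033·1567 = 51762711
τ̂ = Σ Nₕx̄ₕ = 746541182.

746541182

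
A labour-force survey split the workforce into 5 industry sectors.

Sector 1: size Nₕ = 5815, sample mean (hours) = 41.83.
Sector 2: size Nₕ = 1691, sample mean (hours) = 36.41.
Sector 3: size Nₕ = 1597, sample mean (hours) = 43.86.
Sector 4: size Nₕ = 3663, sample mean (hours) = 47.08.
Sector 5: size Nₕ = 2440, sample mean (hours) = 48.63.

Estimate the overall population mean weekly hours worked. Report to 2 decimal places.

43.80

N = 15206; weights Wₕ = Nₕ/N = (0.3824, 0.1112, 0.1050, 0.2409, 0.1605).
x̄_st = Σ Wₕ·x̄ₕ = 0.3824·41.83 + 0.1112·36.41 + 0.1050·43.86 + 0.2409·47.08 + 0.1605·48.63 ≈ 43.7963...
→ 43.80.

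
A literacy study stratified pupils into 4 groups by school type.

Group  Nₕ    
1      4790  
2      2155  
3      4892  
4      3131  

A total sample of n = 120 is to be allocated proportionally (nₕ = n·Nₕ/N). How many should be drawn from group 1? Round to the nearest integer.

Share of group 1 = 4790/14968 = 0.32002.
Allocate 120 × 0.32002 = 38.402... → 38.

38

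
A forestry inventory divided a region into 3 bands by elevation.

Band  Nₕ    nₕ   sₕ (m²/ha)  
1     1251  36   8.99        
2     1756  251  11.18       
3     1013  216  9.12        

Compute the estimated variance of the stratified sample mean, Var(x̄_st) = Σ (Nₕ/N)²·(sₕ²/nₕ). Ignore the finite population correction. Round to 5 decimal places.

N = 4020. Term for each stratum: Wₕ²sₕ²/nₕ.
Var(x̄_st) = 0.21740994 + 0.09501820 + 0.02445134 = 0.33687948 → 0.33688.

0.33688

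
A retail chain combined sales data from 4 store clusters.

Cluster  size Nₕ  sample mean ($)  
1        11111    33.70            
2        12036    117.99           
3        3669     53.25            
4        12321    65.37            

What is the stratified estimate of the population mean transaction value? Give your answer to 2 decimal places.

71.43

x̄_st = (Σ Nₕx̄ₕ) / (Σ Nₕ) = (11111·33.70 + 12036·117.99 + 3669·53.25 + 12321·65.37) / 39137
= 2795366.36 / 39137 = 71.4252... → 71.43.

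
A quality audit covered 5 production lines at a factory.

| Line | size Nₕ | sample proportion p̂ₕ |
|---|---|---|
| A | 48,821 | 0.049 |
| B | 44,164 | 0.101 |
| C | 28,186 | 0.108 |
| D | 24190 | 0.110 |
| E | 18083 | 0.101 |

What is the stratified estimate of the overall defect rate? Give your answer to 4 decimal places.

0.0880

Wₕ = Nₕ/N with N = 163444: 0.2987, 0.2702, 0.1725, 0.1480, 0.1106.
p̂_st = 0.2987·0.049 + 0.2702·0.101 + 0.1725·0.108 + 0.1480·0.110 + 0.1106·0.101 ≈ 0.088007... → 0.0880.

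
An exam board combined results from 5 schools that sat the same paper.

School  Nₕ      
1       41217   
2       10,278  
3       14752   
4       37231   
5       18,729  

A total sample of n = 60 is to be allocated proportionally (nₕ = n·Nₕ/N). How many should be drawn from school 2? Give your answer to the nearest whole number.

N = 41217 + 10278 + 14752 + 37231 + 18729 = 122207.
n_2 = 60·10278/122207 = 5.046... → 5.

5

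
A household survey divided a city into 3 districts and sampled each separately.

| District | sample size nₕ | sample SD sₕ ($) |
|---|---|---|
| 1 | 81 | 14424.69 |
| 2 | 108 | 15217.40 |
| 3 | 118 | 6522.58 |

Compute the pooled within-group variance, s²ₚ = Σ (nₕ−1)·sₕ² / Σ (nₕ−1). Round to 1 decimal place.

152635853.5

Degrees of freedom: 80 + 107 + 117 = 304.
Σ(nₕ−1)sₕ² = 80·208071681.5961 + 107·231569262.76 + 117·42544049.8564 = 46401299476.2068.
s²ₚ = 46401299476.2068 / 304 = 152635853.540... → 152635853.5.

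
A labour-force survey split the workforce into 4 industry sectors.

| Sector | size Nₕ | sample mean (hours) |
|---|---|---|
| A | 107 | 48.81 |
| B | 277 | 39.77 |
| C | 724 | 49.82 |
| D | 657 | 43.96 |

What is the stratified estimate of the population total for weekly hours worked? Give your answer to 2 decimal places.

Population total = Σ Nₕ·x̄ₕ (each stratum's size times its mean).
107·48.81 + 277·39.77 + 724·49.82 + 657·43.96 = 5222.67 + 11016.29 + 36069.68 + 28881.72 = 81190.36.

81190.36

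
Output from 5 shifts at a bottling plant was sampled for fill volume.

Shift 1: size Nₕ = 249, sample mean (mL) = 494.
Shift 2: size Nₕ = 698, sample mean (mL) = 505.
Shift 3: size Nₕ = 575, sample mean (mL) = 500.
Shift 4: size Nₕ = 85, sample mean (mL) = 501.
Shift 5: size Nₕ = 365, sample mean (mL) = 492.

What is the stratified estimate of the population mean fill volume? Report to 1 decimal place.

499.6

x̄_st = (Σ Nₕx̄ₕ) / (Σ Nₕ) = (249·494 + 698·505 + 575·500 + 85·501 + 365·492) / 1972
= 985161 / 1972 = 499.575... → 499.6.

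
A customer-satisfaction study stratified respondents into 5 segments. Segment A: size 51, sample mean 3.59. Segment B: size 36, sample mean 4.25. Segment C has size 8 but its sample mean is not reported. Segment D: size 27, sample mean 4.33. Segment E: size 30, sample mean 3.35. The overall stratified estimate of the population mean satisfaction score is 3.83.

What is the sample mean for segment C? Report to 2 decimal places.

3.58

Σ Nₕx̄ₕ = N·μ, so 8·x̄_C = 152·3.83 − (51·3.59 + 36·4.25 + 27·4.33 + 30·3.35).
= 582.16 − 553.5 = 28.66.
x̄_C = 28.66 / 8 = 3.5825 → 3.58.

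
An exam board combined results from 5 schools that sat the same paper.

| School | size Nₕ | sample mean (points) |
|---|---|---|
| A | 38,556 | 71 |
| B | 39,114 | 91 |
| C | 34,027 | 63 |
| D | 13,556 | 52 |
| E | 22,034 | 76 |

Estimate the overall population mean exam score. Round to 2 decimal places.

N = 38556 + 39114 + 34027 + 13556 + 22034 = 147287.
Weight each subgroup mean by Nₕ/N and sum.
Σ Nₕx̄ₕ = 38556·71 + 39114·91 + 34027·63 + 13556·52 + 22034·76 = 2737476 + 3559374 + 2143701 + 704912 + 1674584 = 10820047.
Divide by N: 10820047 / 147287 = 73.4623... → 73.46.

73.46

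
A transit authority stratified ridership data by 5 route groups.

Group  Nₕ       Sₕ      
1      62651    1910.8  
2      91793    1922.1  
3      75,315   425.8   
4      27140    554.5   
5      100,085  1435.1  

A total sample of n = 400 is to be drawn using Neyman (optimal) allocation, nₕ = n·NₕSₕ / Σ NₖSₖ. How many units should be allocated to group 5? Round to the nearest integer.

118

1: NₕSₕ = 62651·1910.8 = 119713530.8
2: NₕSₕ = 91793·1922.1 = 176435325.3
3: NₕSₕ = 75315·425.8 = 32069127
4: NₕSₕ = 27140·554.5 = 15049130
5: NₕSₕ = 100085·1435.1 = 143631983.5
Σ NₕSₕ = 486899096.6.
n_5 = 400·143631983.5/486899096.6 = 117.997... → 118.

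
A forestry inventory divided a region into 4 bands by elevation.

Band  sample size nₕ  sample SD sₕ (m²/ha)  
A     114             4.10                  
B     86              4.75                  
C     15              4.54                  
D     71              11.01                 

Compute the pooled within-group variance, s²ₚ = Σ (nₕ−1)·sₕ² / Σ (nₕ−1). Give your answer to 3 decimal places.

44.650

Degrees of freedom: 113 + 85 + 14 + 70 = 282.
Σ(nₕ−1)sₕ² = 113·16.81 + 85·22.5625 + 14·20.6116 + 70·121.2201 = 12591.3119.
s²ₚ = 12591.3119 / 282 = 44.65004... → 44.650.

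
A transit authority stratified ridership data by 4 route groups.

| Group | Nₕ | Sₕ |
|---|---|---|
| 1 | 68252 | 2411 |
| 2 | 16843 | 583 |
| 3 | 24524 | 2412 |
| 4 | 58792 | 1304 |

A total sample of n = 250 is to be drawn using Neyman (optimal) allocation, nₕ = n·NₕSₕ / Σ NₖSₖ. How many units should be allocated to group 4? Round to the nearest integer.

62

1: NₕSₕ = 68252·2411 = 164555572
2: NₕSₕ = 16843·583 = 9819469
3: NₕSₕ = 24524·2412 = 59151888
4: NₕSₕ = 58792·1304 = 76664768
Σ NₕSₕ = 310191697.
n_4 = 250·76664768/310191697 = 61.788... → 62.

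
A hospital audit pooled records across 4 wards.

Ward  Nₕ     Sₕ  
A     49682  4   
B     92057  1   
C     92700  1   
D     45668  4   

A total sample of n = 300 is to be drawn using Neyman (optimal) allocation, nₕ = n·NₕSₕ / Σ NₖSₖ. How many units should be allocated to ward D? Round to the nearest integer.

A: NₕSₕ = 49682·4 = 198728
B: NₕSₕ = 92057·1 = 92057
C: NₕSₕ = 92700·1 = 92700
D: NₕSₕ = 45668·4 = 182672
Σ NₕSₕ = 566157.
n_D = 300·182672/566157 = 96.796... → 97.

97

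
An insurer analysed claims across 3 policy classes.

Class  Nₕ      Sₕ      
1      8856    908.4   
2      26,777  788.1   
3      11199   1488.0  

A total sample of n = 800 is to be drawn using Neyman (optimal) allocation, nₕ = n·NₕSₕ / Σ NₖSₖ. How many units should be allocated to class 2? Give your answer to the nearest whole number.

1: NₕSₕ = 8856·908.4 = 8044790.4
2: NₕSₕ = 26777·788.1 = 21102953.7
3: NₕSₕ = 11199·1488.0 = 16664112
Σ NₕSₕ = 45811856.1.
n_2 = 800·21102953.7/45811856.1 = 368.515... → 369.

369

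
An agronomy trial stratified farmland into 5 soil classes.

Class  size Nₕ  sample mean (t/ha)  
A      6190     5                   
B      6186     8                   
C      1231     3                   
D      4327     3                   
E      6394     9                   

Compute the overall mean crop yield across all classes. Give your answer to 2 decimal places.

x̄_st = (Σ Nₕx̄ₕ) / (Σ Nₕ) = (6190·5 + 6186·8 + 1231·3 + 4327·3 + 6394·9) / 24328
= 154658 / 24328 = 6.3572... → 6.36.

6.36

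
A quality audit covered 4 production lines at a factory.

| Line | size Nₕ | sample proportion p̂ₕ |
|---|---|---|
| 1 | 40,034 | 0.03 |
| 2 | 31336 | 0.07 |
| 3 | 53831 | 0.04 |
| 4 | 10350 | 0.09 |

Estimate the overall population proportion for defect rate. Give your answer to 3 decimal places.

N = 40034 + 31336 + 53831 + 10350 = 135551.
Overall proportion = Σ (Nₕ/N)·p̂ₕ.
Σ Nₕp̂ₕ = 1201.02 + 2193.52 + 2153.24 + 931.5 = 6479.28.
6479.28 / 135551 = 0.04780... → 0.048.

0.048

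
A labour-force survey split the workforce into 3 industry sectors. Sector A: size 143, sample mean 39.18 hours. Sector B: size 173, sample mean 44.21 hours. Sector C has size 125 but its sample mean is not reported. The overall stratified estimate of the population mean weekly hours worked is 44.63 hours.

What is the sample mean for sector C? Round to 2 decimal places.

51.45

N = 143 + 173 + 125 = 441.
Overall total = μ·N = 44.63·441 = 19681.83.
Subtract the known strata: 143·39.18 + 173·44.21 = 13251.07.
Remaining total for sector C: 19681.83 − 13251.07 = 6430.76.
Divide by its size: 6430.76 / 125 = 51.4461... → 51.45.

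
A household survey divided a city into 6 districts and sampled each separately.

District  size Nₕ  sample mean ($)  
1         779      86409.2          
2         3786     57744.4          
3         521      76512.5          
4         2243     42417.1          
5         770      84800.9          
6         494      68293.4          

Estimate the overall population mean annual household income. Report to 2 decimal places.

N = 779 + 3786 + 521 + 2243 + 770 + 494 = 8593.
The stratified mean weights each stratum mean by its population share Nₕ/N.
Σ Nₕx̄ₕ = 779·86409.2 + 3786·57744.4 + 521·76512.5 + 2243·42417.1 + 770·84800.9 + 494·68293.4 = 67312766.8 + 218620298.4 + 39863012.5 + 95141555.3 + 65296693 + 33736939.6 = 519971265.6.
Divide by N: 519971265.6 / 8593 = 60511.0282... → 60511.03.

60511.03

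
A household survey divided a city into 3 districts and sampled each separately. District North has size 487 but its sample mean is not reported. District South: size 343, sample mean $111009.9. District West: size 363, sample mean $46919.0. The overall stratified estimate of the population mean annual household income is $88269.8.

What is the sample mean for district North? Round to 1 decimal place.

Σ Nₕx̄ₕ = N·μ, so 487·x̄_North = 1193·88269.8 − (343·111009.9 + 363·46919.0).
= 105305871.4 − 55107992.7 = 50197878.7.
x̄_North = 50197878.7 / 487 = 103075.726... → 103075.7.

103075.7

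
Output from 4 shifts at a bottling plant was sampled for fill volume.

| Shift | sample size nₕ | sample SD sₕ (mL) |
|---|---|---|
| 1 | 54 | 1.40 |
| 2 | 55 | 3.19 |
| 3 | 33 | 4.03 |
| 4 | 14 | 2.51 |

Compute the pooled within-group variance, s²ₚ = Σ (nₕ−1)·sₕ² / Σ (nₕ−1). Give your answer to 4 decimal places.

8.2566

1: (54−1)·1.40² = 53·1.96 = 103.88
2: (55−1)·3.19² = 54·10.1761 = 549.5094
3: (33−1)·4.03² = 32·16.2409 = 519.7088
4: (14−1)·2.51² = 13·6.3001 = 81.9013
Numerator = 1254.9995; denominator = Σ(nₕ−1) = 152.
s²ₚ = 1254.9995/152 = 8.256576... → 8.2566.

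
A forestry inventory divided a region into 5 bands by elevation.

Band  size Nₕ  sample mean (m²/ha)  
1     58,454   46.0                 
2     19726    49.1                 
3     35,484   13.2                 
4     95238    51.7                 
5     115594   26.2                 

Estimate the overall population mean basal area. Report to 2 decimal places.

N = 58454 + 19726 + 35484 + 95238 + 115594 = 324496.
Weight each subgroup mean by Nₕ/N and sum.
Σ Nₕx̄ₕ = 58454·46.0 + 19726·49.1 + 35484·13.2 + 95238·51.7 + 115594·26.2 = 2688884 + 968546.6 + 468388.8 + 4923804.6 + 3028562.8 = 12078186.8.
Divide by N: 12078186.8 / 324496 = 37.2214... → 37.22.

37.22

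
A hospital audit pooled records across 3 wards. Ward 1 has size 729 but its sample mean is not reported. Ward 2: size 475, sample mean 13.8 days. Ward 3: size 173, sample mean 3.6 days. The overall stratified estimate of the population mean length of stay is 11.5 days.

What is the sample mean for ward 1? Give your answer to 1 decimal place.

N = 729 + 475 + 173 = 1377.
Overall total = μ·N = 11.5·1377 = 15835.5.
Subtract the known strata: 475·13.8 + 173·3.6 = 7177.8.
Remaining total for ward 1: 15835.5 − 7177.8 = 8657.7.
Divide by its size: 8657.7 / 729 = 11.876... → 11.9.

11.9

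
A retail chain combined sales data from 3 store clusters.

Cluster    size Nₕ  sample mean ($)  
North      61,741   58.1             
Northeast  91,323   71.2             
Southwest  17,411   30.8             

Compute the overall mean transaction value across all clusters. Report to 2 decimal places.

62.33

N = 61741 + 91323 + 17411 = 170475.
Weight each subgroup mean by Nₕ/N and sum.
Σ Nₕx̄ₕ = 61741·58.1 + 91323·71.2 + 17411·30.8 = 3587152.1 + 6502197.6 + 536258.8 = 10625608.5.
Divide by N: 10625608.5 / 170475 = 62.3294... → 62.33.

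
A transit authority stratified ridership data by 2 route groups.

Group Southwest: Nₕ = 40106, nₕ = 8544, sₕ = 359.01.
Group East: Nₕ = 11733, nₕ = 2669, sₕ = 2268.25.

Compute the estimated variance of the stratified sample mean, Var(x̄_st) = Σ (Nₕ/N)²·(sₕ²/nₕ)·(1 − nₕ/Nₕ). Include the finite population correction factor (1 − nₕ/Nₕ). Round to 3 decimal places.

N = 51839. Term for each stratum: Wₕ²sₕ²/nₕ·(1−nₕ/Nₕ).
Var(x̄_st) = 7.105792 + 76.286731 = 83.392522 → 83.393.

83.393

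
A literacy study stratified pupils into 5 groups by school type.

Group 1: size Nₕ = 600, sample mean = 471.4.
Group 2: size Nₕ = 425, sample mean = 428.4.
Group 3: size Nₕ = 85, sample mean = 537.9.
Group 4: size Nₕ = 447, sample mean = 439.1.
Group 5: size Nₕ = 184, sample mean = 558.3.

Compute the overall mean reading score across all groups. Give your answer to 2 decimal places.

465.04

N = 600 + 425 + 85 + 447 + 184 = 1741.
Weight each subgroup mean by Nₕ/N and sum.
Σ Nₕx̄ₕ = 600·471.4 + 425·428.4 + 85·537.9 + 447·439.1 + 184·558.3 = 282840 + 182070 + 45721.5 + 196277.7 + 102727.2 = 809636.4.
Divide by N: 809636.4 / 1741 = 465.0410... → 465.04.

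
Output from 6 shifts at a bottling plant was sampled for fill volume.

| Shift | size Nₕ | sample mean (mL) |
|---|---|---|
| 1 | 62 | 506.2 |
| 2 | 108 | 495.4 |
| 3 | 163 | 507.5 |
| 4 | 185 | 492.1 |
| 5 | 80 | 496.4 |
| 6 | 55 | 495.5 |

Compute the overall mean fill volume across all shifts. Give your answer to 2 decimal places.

N = 653; weights Wₕ = Nₕ/N = (0.0949, 0.1654, 0.2496, 0.2833, 0.1225, 0.0842).
x̄_st = Σ Wₕ·x̄ₕ = 0.0949·506.2 + 0.1654·495.4 + 0.2496·507.5 + 0.2833·492.1 + 0.1225·496.4 + 0.0842·495.5 ≈ 498.6418...
→ 498.64.

498.64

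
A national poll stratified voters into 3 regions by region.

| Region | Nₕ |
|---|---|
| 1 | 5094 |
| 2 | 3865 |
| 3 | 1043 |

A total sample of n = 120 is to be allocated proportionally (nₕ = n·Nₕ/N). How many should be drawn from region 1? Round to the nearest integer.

Share of region 1 = 5094/10002 = 0.50930.
Allocate 120 × 0.50930 = 61.116... → 61.

61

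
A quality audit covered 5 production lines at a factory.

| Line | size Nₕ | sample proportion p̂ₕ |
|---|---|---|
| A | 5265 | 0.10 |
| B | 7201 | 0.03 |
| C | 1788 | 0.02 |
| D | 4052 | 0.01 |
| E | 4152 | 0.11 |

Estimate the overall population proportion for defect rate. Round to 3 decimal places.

0.057

Wₕ = Nₕ/N with N = 22458: 0.2344, 0.3206, 0.0796, 0.1804, 0.1849.
p̂_st = 0.2344·0.10 + 0.3206·0.03 + 0.0796·0.02 + 0.1804·0.01 + 0.1849·0.11 ≈ 0.05680... → 0.057.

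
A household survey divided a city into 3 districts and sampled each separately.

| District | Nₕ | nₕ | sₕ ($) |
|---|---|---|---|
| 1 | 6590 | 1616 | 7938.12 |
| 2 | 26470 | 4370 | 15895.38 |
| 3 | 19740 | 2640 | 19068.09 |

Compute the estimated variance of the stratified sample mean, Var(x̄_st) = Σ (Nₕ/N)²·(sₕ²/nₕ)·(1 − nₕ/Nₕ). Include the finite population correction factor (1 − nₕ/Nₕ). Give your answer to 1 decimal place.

N = 52800. Term for each stratum: Wₕ²sₕ²/nₕ·(1−nₕ/Nₕ).
Var(x̄_st) = 458.4767 + 12132.1777 + 16675.7691 = 29266.4235 → 29266.4.

29266.4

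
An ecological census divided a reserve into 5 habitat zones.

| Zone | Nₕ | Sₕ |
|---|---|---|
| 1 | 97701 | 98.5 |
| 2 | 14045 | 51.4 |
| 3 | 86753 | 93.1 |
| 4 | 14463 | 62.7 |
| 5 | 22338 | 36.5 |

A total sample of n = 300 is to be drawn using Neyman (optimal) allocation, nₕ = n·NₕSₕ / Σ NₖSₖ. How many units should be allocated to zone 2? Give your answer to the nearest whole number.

11

1: NₕSₕ = 97701·98.5 = 9623548.5
2: NₕSₕ = 14045·51.4 = 721913
3: NₕSₕ = 86753·93.1 = 8076704.3
4: NₕSₕ = 14463·62.7 = 906830.1
5: NₕSₕ = 22338·36.5 = 815337
Σ NₕSₕ = 20144332.9.
n_2 = 300·721913/20144332.9 = 10.751... → 11.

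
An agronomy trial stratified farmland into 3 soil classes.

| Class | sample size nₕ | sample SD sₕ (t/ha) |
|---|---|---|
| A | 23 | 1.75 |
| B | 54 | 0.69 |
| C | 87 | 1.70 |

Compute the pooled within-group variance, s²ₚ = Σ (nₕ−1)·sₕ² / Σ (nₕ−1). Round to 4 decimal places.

2.1189

A: (23−1)·1.75² = 22·3.0625 = 67.375
B: (54−1)·0.69² = 53·0.4761 = 25.2333
C: (87−1)·1.70² = 86·2.89 = 248.54
Numerator = 341.1483; denominator = Σ(nₕ−1) = 161.
s²ₚ = 341.1483/161 = 2.118934... → 2.1189.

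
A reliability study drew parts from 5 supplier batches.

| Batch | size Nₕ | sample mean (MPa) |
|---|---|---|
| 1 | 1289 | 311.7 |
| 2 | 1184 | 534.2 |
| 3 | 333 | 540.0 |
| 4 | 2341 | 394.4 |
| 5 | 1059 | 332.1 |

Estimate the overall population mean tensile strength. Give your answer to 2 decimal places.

N = 1289 + 1184 + 333 + 2341 + 1059 = 6206.
The stratified mean weights each stratum mean by its population share Nₕ/N.
Σ Nₕx̄ₕ = 1289·311.7 + 1184·534.2 + 333·540.0 + 2341·394.4 + 1059·332.1 = 401781.3 + 632492.8 + 179820 + 923290.4 + 351693.9 = 2489078.4.
Divide by N: 2489078.4 / 6206 = 401.0761... → 401.08.

401.08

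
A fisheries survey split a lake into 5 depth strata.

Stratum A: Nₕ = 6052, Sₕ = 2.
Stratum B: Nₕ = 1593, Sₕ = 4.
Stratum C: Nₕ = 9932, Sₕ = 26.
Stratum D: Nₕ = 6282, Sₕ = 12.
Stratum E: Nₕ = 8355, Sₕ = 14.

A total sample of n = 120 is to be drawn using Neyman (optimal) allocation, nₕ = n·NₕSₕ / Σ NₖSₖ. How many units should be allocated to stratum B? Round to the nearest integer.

Σ NₕSₕ = 6052·2 + 1593·4 + 9932·26 + 6282·12 + 8355·14 = 469062.
Share for B: 6372/469062 = 0.01358.
n_B = 120 × 0.01358 = 1.630... → 2.

2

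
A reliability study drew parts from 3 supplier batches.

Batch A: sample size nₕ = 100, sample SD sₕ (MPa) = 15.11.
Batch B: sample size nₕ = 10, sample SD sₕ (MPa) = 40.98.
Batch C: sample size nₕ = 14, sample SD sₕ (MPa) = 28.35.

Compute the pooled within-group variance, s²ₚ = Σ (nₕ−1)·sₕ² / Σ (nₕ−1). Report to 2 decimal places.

398.06

Degrees of freedom: 99 + 9 + 13 = 121.
Σ(nₕ−1)sₕ² = 99·228.3121 + 9·1679.3604 + 13·803.7225 = 48165.534.
s²ₚ = 48165.534 / 121 = 398.0623... → 398.06.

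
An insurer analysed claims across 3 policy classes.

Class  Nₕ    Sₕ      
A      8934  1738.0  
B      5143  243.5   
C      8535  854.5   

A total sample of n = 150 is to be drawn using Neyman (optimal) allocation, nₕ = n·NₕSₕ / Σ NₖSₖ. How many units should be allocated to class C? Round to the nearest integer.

A: NₕSₕ = 8934·1738.0 = 15527292
B: NₕSₕ = 5143·243.5 = 1252320.5
C: NₕSₕ = 8535·854.5 = 7293157.5
Σ NₕSₕ = 24072770.
n_C = 150·7293157.5/24072770 = 45.444... → 45.

45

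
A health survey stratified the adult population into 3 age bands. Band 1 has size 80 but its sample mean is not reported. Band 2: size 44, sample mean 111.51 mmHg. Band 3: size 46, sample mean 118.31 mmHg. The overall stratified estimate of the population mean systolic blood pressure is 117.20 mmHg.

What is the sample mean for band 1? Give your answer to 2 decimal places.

119.69

N = 80 + 44 + 46 = 170.
Overall total = μ·N = 117.20·170 = 19924.
Subtract the known strata: 44·111.51 + 46·118.31 = 10348.7.
Remaining total for band 1: 19924 − 10348.7 = 9575.3.
Divide by its size: 9575.3 / 80 = 119.6913... → 119.69.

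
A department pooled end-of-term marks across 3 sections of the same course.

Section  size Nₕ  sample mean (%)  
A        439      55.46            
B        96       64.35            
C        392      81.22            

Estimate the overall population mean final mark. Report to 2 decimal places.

67.27

N = 439 + 96 + 392 = 927.
Overall mean = Σ (Nₕ/N)·x̄ₕ — weight by population share, not a simple average.
Σ Nₕx̄ₕ = 439·55.46 + 96·64.35 + 392·81.22 = 24346.94 + 6177.6 + 31838.24 = 62362.78.
Divide by N: 62362.78 / 927 = 67.2738... → 67.27.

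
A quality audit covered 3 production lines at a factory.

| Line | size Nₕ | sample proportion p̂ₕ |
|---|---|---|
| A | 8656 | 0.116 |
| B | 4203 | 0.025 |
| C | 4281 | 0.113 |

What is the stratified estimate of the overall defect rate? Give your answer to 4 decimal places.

0.0929

N = 8656 + 4203 + 4281 = 17140.
Overall proportion = Σ (Nₕ/N)·p̂ₕ.
Σ Nₕp̂ₕ = 1004.096 + 105.075 + 483.753 = 1592.924.
1592.924 / 17140 = 0.092936... → 0.0929.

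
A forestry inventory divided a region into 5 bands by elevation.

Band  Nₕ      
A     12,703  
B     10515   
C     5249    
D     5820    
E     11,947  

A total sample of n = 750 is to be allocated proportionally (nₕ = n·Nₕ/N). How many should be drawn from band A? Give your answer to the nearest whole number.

206

N = 12703 + 10515 + 5249 + 5820 + 11947 = 46234.
n_A = 750·12703/46234 = 206.066... → 206.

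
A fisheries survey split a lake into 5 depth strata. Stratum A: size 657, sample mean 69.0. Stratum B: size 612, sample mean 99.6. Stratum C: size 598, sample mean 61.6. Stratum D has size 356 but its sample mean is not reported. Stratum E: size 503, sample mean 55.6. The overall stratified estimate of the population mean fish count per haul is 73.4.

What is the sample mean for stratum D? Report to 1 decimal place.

N = 657 + 612 + 598 + 356 + 503 = 2726.
Overall total = μ·N = 73.4·2726 = 200088.4.
Subtract the known strata: 657·69.0 + 612·99.6 + 598·61.6 + 503·55.6 = 171091.8.
Remaining total for stratum D: 200088.4 − 171091.8 = 28996.6.
Divide by its size: 28996.6 / 356 = 81.451... → 81.5.

81.5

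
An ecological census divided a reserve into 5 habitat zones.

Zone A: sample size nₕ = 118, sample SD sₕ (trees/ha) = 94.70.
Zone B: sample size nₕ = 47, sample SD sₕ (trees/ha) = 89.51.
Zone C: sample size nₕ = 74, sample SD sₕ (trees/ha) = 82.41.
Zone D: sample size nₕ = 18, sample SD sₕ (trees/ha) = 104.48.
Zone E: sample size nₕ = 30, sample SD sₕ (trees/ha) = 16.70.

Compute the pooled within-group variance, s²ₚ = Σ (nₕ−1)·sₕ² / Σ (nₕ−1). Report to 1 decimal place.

A: (118−1)·94.70² = 117·8968.09 = 1049266.53
B: (47−1)·89.51² = 46·8012.0401 = 368553.8446
C: (74−1)·82.41² = 73·6791.4081 = 495772.7913
D: (18−1)·104.48² = 17·10916.0704 = 185573.1968
E: (30−1)·16.70² = 29·278.89 = 8087.81
Numerator = 2107254.1727; denominator = Σ(nₕ−1) = 282.
s²ₚ = 2107254.1727/282 = 7472.533... → 7472.5.

7472.5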